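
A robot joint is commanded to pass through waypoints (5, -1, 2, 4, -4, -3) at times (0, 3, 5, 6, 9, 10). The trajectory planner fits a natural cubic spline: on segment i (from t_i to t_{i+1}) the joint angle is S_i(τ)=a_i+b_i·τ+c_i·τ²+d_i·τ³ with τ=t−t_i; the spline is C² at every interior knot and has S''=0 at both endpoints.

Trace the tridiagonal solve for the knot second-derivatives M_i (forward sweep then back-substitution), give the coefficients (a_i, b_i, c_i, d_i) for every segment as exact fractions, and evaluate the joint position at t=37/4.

Δ: Δ0=-2, Δ1=3/2, Δ2=2, Δ3=-8/3, Δ4=1
row 1: diag=10, rhs=21; c'=1/5, d'=21/10
row 2: denom=6−2·1/5=28/5; d'=(3−2·21/10)/(28/5)=-3/14
row 3: denom=8−1·5/28=219/28; d'=(-28−1·-3/14)/(219/28)=-778/219
row 4: denom=8−3·28/73=500/73; d'=(22−3·-778/219)/(500/73)=596/125
back: M4=596/125
back: M3=-778/219−28/73·596/125=-2018/375
back: M2=-3/14−5/28·-2018/375=56/75
back: M1=21/10−1/5·56/75=1463/750
M: M0=0, M1=1463/750, M2=56/75, M3=-2018/375, M4=596/125, M5=0
seg 0: a=5, c=M0/2=0, d=(M1−M0)/(6·3)=1463/13500, b=Δ0−h0·(2M0+M1)/6=-4463/1500
seg 1: a=-1, c=M1/2=1463/1500, d=(M2−M1)/(6·2)=-301/3000, b=Δ1−h1·(2M1+M2)/6=-37/750
seg 2: a=2, c=M2/2=28/75, d=(M3−M2)/(6·1)=-383/375, b=Δ2−h2·(2M2+M3)/6=331/125
seg 3: a=4, c=M3/2=-1009/375, d=(M4−M3)/(6·3)=1903/3375, b=Δ3−h3·(2M3+M4)/6=124/375
seg 4: a=-4, c=M4/2=298/125, d=(M5−M4)/(6·1)=-298/375, b=Δ4−h4·(2M4+M5)/6=-221/375
t_q=37/4 → seg 4, τ=1/4; S=-4+-221/375·τ+298/125·τ²+-298/375·τ³=-16043/4000

  seg 0: a=5 b=-4463/1500 c=0 d=1463/13500
  seg 1: a=-1 b=-37/750 c=1463/1500 d=-301/3000
  seg 2: a=2 b=331/125 c=28/75 d=-383/375
  seg 3: a=4 b=124/375 c=-1009/375 d=1903/3375
  seg 4: a=-4 b=-221/375 c=298/125 d=-298/375
S(37/4) = -16043/4000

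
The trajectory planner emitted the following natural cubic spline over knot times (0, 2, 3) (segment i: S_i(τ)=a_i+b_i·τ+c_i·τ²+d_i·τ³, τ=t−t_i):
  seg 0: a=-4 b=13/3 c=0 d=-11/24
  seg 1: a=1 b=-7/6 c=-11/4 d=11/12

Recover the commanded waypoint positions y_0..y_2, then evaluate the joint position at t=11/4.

y_0 = S_0(0) = a_0 = -4
y_1 = S_1(0) = a_1 = 1
y_2 = S_1(1) = -2
t_q=11/4 is in segment 1 (τ=3/4); S_1(τ)=-265/256

y_0=-4 y_1=1 y_2=-2
S(11/4) = -265/256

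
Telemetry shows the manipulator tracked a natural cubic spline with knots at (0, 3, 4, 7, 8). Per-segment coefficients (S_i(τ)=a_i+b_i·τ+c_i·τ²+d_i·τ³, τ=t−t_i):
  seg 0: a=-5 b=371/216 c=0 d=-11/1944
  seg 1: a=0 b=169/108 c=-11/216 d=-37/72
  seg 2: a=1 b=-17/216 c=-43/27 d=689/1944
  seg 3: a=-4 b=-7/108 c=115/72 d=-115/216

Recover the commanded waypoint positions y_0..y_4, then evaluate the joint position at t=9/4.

y_0=-5 y_1=0 y_2=1 y_3=-4 y_4=-3
S(9/4) = -1843/1536

y_0 = S_0(0) = a_0 = -5
y_1 = S_1(0) = a_1 = 0
y_2 = S_2(0) = a_2 = 1
y_3 = S_3(0) = a_3 = -4
y_4 = S_3(1) = -3
t_q=9/4 is in segment 0 (τ=9/4); S_0(τ)=-1843/1536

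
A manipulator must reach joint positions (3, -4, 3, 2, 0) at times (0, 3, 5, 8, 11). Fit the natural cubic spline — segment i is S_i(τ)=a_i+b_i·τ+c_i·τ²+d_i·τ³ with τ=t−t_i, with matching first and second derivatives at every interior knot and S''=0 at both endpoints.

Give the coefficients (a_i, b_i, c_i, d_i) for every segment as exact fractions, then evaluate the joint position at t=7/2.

Δ: Δ0=-7/3, Δ1=7/2, Δ2=-1/3, Δ3=-2/3
row 1: diag=10, rhs=35; c'=1/5, d'=7/2
row 2: denom=10−2·1/5=48/5; d'=(-23−2·7/2)/(48/5)=-25/8
row 3: denom=12−3·5/16=177/16; d'=(-2−3·-25/8)/(177/16)=2/3
back: M3=2/3
back: M2=-25/8−5/16·2/3=-10/3
back: M1=7/2−1/5·-10/3=25/6
M: M0=0, M1=25/6, M2=-10/3, M3=2/3, M4=0
seg 0: a=3, c=M0/2=0, d=(M1−M0)/(6·3)=25/108, b=Δ0−h0·(2M0+M1)/6=-53/12
seg 1: a=-4, c=M1/2=25/12, d=(M2−M1)/(6·2)=-5/8, b=Δ1−h1·(2M1+M2)/6=11/6
seg 2: a=3, c=M2/2=-5/3, d=(M3−M2)/(6·3)=2/9, b=Δ2−h2·(2M2+M3)/6=8/3
seg 3: a=2, c=M3/2=1/3, d=(M4−M3)/(6·3)=-1/27, b=Δ3−h3·(2M3+M4)/6=-4/3
t_q=7/2 → seg 1, τ=1/2; S=-4+11/6·τ+25/12·τ²+-5/8·τ³=-169/64

  seg 0: a=3 b=-53/12 c=0 d=25/108
  seg 1: a=-4 b=11/6 c=25/12 d=-5/8
  seg 2: a=3 b=8/3 c=-5/3 d=2/9
  seg 3: a=2 b=-4/3 c=1/3 d=-1/27
S(7/2) = -169/64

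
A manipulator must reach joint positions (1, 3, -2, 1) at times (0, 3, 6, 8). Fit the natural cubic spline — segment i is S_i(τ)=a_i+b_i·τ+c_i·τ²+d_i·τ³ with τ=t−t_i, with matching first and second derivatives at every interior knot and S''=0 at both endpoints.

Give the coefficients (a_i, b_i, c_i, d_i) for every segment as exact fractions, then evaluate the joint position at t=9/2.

Δ: Δ0=2/3, Δ1=-5/3, Δ2=3/2
row 1: diag=12, rhs=-14; c'=1/4, d'=-7/6
row 2: denom=10−3·1/4=37/4; d'=(19−3·-7/6)/(37/4)=90/37
back: M2=90/37
back: M1=-7/6−1/4·90/37=-197/111
M: M0=0, M1=-197/111, M2=90/37, M3=0
seg 0: a=1, c=M0/2=0, d=(M1−M0)/(6·3)=-197/1998, b=Δ0−h0·(2M0+M1)/6=115/74
seg 1: a=3, c=M1/2=-197/222, d=(M2−M1)/(6·3)=467/1998, b=Δ1−h1·(2M1+M2)/6=-41/37
seg 2: a=-2, c=M2/2=45/37, d=(M3−M2)/(6·2)=-15/74, b=Δ2−h2·(2M2+M3)/6=-9/74
t_q=9/2 → seg 1, τ=3/2; S=3+-41/37·τ+-197/222·τ²+467/1998·τ³=77/592

  seg 0: a=1 b=115/74 c=0 d=-197/1998
  seg 1: a=3 b=-41/37 c=-197/222 d=467/1998
  seg 2: a=-2 b=-9/74 c=45/37 d=-15/74
S(9/2) = 77/592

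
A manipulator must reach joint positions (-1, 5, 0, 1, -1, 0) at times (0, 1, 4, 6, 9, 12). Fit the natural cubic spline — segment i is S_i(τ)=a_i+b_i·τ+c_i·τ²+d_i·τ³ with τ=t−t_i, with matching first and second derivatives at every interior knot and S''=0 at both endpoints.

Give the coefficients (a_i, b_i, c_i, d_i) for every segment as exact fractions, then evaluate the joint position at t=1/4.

Δ: Δ0=6, Δ1=-5/3, Δ2=1/2, Δ3=-2/3, Δ4=1/3
row 1: diag=8, rhs=-46; c'=3/8, d'=-23/4
row 2: denom=10−3·3/8=71/8; d'=(13−3·-23/4)/(71/8)=242/71
row 3: denom=10−2·16/71=678/71; d'=(-7−2·242/71)/(678/71)=-327/226
row 4: denom=12−3·71/226=2499/226; d'=(6−3·-327/226)/(2499/226)=779/833
back: M4=779/833
back: M3=-327/226−71/226·779/833=-1450/833
back: M2=242/71−16/71·-1450/833=3166/833
back: M1=-23/4−3/8·3166/833=-5977/833
M: M0=0, M1=-5977/833, M2=3166/833, M3=-1450/833, M4=779/833, M5=0
seg 0: a=-1, c=M0/2=0, d=(M1−M0)/(6·1)=-5977/4998, b=Δ0−h0·(2M0+M1)/6=35965/4998
seg 1: a=5, c=M1/2=-5977/1666, d=(M2−M1)/(6·3)=9143/14994, b=Δ1−h1·(2M1+M2)/6=9017/2499
seg 2: a=0, c=M2/2=1583/833, d=(M3−M2)/(6·2)=-1154/2499, b=Δ2−h2·(2M2+M3)/6=-7265/4998
seg 3: a=1, c=M3/2=-725/833, d=(M4−M3)/(6·3)=743/4998, b=Δ3−h3·(2M3+M4)/6=433/714
seg 4: a=-1, c=M4/2=779/1666, d=(M5−M4)/(6·3)=-779/14994, b=Δ4−h4·(2M4+M5)/6=-1504/2499
t_q=1/4 → seg 0, τ=1/4; S=-1+35965/4998·τ+0·τ²+-5977/4998·τ³=83197/106624

  seg 0: a=-1 b=35965/4998 c=0 d=-5977/4998
  seg 1: a=5 b=9017/2499 c=-5977/1666 d=9143/14994
  seg 2: a=0 b=-7265/4998 c=1583/833 d=-1154/2499
  seg 3: a=1 b=433/714 c=-725/833 d=743/4998
  seg 4: a=-1 b=-1504/2499 c=779/1666 d=-779/14994
S(1/4) = 83197/106624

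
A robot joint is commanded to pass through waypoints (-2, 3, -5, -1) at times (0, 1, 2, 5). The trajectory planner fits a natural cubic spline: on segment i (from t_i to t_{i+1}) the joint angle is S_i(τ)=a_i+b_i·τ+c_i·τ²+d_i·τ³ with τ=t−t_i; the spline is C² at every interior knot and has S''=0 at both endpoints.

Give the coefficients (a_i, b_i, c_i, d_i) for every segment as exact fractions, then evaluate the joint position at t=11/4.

  seg 0: a=-2 b=805/93 c=0 d=-340/93
  seg 1: a=3 b=-215/93 c=-340/31 d=491/93
  seg 2: a=-5 b=-782/93 c=151/31 d=-151/279
S(11/4) = -17449/1984

Δ: Δ0=5, Δ1=-8, Δ2=4/3
row 1: diag=4, rhs=-78; c'=1/4, d'=-39/2
row 2: denom=8−1·1/4=31/4; d'=(56−1·-39/2)/(31/4)=302/31
back: M2=302/31
back: M1=-39/2−1/4·302/31=-680/31
M: M0=0, M1=-680/31, M2=302/31, M3=0
seg 0: a=-2, c=M0/2=0, d=(M1−M0)/(6·1)=-340/93, b=Δ0−h0·(2M0+M1)/6=805/93
seg 1: a=3, c=M1/2=-340/31, d=(M2−M1)/(6·1)=491/93, b=Δ1−h1·(2M1+M2)/6=-215/93
seg 2: a=-5, c=M2/2=151/31, d=(M3−M2)/(6·3)=-151/279, b=Δ2−h2·(2M2+M3)/6=-782/93
t_q=11/4 → seg 2, τ=3/4; S=-5+-782/93·τ+151/31·τ²+-151/279·τ³=-17449/1984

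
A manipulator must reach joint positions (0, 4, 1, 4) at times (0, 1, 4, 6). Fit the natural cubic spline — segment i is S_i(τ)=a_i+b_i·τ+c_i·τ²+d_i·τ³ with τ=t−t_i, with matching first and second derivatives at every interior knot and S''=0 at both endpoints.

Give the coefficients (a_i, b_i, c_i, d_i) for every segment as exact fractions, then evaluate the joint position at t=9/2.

  seg 0: a=0 b=683/142 c=0 d=-115/142
  seg 1: a=4 b=169/71 c=-345/142 d=185/426
  seg 2: a=1 b=-67/142 c=105/71 d=-35/142
S(9/2) = 1253/1136

Δ: Δ0=4, Δ1=-1, Δ2=3/2
row 1: diag=8, rhs=-30; c'=3/8, d'=-15/4
row 2: denom=10−3·3/8=71/8; d'=(15−3·-15/4)/(71/8)=210/71
back: M2=210/71
back: M1=-15/4−3/8·210/71=-345/71
M: M0=0, M1=-345/71, M2=210/71, M3=0
seg 0: a=0, c=M0/2=0, d=(M1−M0)/(6·1)=-115/142, b=Δ0−h0·(2M0+M1)/6=683/142
seg 1: a=4, c=M1/2=-345/142, d=(M2−M1)/(6·3)=185/426, b=Δ1−h1·(2M1+M2)/6=169/71
seg 2: a=1, c=M2/2=105/71, d=(M3−M2)/(6·2)=-35/142, b=Δ2−h2·(2M2+M3)/6=-67/142
t_q=9/2 → seg 2, τ=1/2; S=1+-67/142·τ+105/71·τ²+-35/142·τ³=1253/1136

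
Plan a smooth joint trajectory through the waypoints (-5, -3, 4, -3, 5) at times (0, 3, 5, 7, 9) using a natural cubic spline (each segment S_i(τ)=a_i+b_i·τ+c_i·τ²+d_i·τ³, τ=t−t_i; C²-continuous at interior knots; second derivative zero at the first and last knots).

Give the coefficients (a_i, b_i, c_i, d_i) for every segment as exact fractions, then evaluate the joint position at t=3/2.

  seg 0: a=-5 b=-209/213 c=0 d=13/71
  seg 1: a=-3 b=844/213 c=117/71 d=-1601/1704
  seg 2: a=4 b=-307/426 c=-1133/284 d=2215/1704
  seg 3: a=-3 b=-230/213 c=541/142 d=-541/852
S(3/2) = -3325/568

Δ: Δ0=2/3, Δ1=7/2, Δ2=-7/2, Δ3=4
row 1: diag=10, rhs=17; c'=1/5, d'=17/10
row 2: denom=8−2·1/5=38/5; d'=(-42−2·17/10)/(38/5)=-227/38
row 3: denom=8−2·5/19=142/19; d'=(45−2·-227/38)/(142/19)=541/71
back: M3=541/71
back: M2=-227/38−5/19·541/71=-1133/142
back: M1=17/10−1/5·-1133/142=234/71
M: M0=0, M1=234/71, M2=-1133/142, M3=541/71, M4=0
seg 0: a=-5, c=M0/2=0, d=(M1−M0)/(6·3)=13/71, b=Δ0−h0·(2M0+M1)/6=-209/213
seg 1: a=-3, c=M1/2=117/71, d=(M2−M1)/(6·2)=-1601/1704, b=Δ1−h1·(2M1+M2)/6=844/213
seg 2: a=4, c=M2/2=-1133/284, d=(M3−M2)/(6·2)=2215/1704, b=Δ2−h2·(2M2+M3)/6=-307/426
seg 3: a=-3, c=M3/2=541/142, d=(M4−M3)/(6·2)=-541/852, b=Δ3−h3·(2M3+M4)/6=-230/213
t_q=3/2 → seg 0, τ=3/2; S=-5+-209/213·τ+0·τ²+13/71·τ³=-3325/568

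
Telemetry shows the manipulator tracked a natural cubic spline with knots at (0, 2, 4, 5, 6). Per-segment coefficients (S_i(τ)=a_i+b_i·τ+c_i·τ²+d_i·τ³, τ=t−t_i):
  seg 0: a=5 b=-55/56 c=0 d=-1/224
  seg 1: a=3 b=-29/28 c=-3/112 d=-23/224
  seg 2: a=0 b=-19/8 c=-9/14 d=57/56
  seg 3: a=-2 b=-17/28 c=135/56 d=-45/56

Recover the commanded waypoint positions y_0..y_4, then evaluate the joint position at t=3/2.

y_0=5 y_1=3 y_2=0 y_3=-2 y_4=-1
S(3/2) = 899/256

y_0 = S_0(0) = a_0 = 5
y_1 = S_1(0) = a_1 = 3
y_2 = S_2(0) = a_2 = 0
y_3 = S_3(0) = a_3 = -2
y_4 = S_3(1) = -1
t_q=3/2 is in segment 0 (τ=3/2); S_0(τ)=899/256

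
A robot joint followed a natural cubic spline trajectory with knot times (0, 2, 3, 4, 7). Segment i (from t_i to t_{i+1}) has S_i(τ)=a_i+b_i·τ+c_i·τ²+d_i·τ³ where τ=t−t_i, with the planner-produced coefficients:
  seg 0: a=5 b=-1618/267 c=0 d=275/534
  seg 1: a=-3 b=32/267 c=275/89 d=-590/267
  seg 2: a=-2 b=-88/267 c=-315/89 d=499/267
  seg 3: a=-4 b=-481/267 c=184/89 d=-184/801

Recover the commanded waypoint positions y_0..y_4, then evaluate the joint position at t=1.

y_0=5 y_1=-3 y_2=-2 y_3=-4 y_4=3
S(1) = -97/178

y_0 = S_0(0) = a_0 = 5
y_1 = S_1(0) = a_1 = -3
y_2 = S_2(0) = a_2 = -2
y_3 = S_3(0) = a_3 = -4
y_4 = S_3(3) = 3
t_q=1 is in segment 0 (τ=1); S_0(τ)=-97/178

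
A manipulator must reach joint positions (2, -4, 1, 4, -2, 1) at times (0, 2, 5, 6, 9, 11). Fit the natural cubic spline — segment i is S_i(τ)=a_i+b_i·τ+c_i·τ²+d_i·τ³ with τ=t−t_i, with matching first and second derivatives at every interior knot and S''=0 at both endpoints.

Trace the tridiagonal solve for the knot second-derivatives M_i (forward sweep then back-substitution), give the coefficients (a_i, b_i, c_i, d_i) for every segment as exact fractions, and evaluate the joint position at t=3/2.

Δ: Δ0=-3, Δ1=5/3, Δ2=3, Δ3=-2, Δ4=3/2
row 1: diag=10, rhs=28; c'=3/10, d'=14/5
row 2: denom=8−3·3/10=71/10; d'=(8−3·14/5)/(71/10)=-4/71
row 3: denom=8−1·10/71=558/71; d'=(-30−1·-4/71)/(558/71)=-1063/279
row 4: denom=10−3·71/186=549/62; d'=(21−3·-1063/279)/(549/62)=6032/1647
back: M4=6032/1647
back: M3=-1063/279−71/186·6032/1647=-25733/4941
back: M2=-4/71−10/71·-25733/4941=3346/4941
back: M1=14/5−3/10·3346/4941=4277/1647
M: M0=0, M1=4277/1647, M2=3346/4941, M3=-25733/4941, M4=6032/1647, M5=0
seg 0: a=2, c=M0/2=0, d=(M1−M0)/(6·2)=4277/19764, b=Δ0−h0·(2M0+M1)/6=-19100/4941
seg 1: a=-4, c=M1/2=4277/3294, d=(M2−M1)/(6·3)=-9485/88938, b=Δ1−h1·(2M1+M2)/6=-6269/4941
seg 2: a=1, c=M2/2=1673/4941, d=(M3−M2)/(6·1)=-359/366, b=Δ2−h2·(2M2+M3)/6=35993/9882
seg 3: a=4, c=M3/2=-25733/9882, d=(M4−M3)/(6·3)=43829/88938, b=Δ3−h3·(2M3+M4)/6=6803/4941
seg 4: a=-2, c=M4/2=3016/1647, d=(M5−M4)/(6·2)=-1508/4941, b=Δ4−h4·(2M4+M5)/6=-9305/9882
t_q=3/2 → seg 0, τ=3/2; S=2+-19100/4941·τ+0·τ²+4277/19764·τ³=-161699/52704

  seg 0: a=2 b=-19100/4941 c=0 d=4277/19764
  seg 1: a=-4 b=-6269/4941 c=4277/3294 d=-9485/88938
  seg 2: a=1 b=35993/9882 c=1673/4941 d=-359/366
  seg 3: a=4 b=6803/4941 c=-25733/9882 d=43829/88938
  seg 4: a=-2 b=-9305/9882 c=3016/1647 d=-1508/4941
S(3/2) = -161699/52704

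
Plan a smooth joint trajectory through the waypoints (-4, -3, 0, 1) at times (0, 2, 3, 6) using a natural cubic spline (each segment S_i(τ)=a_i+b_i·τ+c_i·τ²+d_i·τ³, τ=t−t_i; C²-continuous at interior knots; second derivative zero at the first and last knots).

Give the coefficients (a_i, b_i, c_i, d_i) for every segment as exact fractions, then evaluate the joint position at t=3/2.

  seg 0: a=-4 b=-131/282 c=0 d=34/141
  seg 1: a=-3 b=685/282 c=68/47 d=-247/282
  seg 2: a=0 b=380/141 c=-111/94 d=37/282
S(3/2) = -365/94

Δ: Δ0=1/2, Δ1=3, Δ2=1/3
row 1: diag=6, rhs=15; c'=1/6, d'=5/2
row 2: denom=8−1·1/6=47/6; d'=(-16−1·5/2)/(47/6)=-111/47
back: M2=-111/47
back: M1=5/2−1/6·-111/47=136/47
M: M0=0, M1=136/47, M2=-111/47, M3=0
seg 0: a=-4, c=M0/2=0, d=(M1−M0)/(6·2)=34/141, b=Δ0−h0·(2M0+M1)/6=-131/282
seg 1: a=-3, c=M1/2=68/47, d=(M2−M1)/(6·1)=-247/282, b=Δ1−h1·(2M1+M2)/6=685/282
seg 2: a=0, c=M2/2=-111/94, d=(M3−M2)/(6·3)=37/282, b=Δ2−h2·(2M2+M3)/6=380/141
t_q=3/2 → seg 0, τ=3/2; S=-4+-131/282·τ+0·τ²+34/141·τ³=-365/94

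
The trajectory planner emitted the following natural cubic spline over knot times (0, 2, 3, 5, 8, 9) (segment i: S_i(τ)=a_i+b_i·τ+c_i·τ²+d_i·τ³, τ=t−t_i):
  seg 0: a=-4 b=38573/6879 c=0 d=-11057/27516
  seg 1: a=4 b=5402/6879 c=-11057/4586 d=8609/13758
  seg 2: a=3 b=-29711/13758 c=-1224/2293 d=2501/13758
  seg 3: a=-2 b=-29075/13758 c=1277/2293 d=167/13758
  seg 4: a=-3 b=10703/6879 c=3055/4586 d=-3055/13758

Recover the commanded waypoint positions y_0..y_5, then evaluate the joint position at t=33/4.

y_0 = S_0(0) = a_0 = -4
y_1 = S_1(0) = a_1 = 4
y_2 = S_2(0) = a_2 = 3
y_3 = S_3(0) = a_3 = -2
y_4 = S_4(0) = a_4 = -3
y_5 = S_4(1) = -1
t_q=33/4 is in segment 4 (τ=1/4); S_4(τ)=-755145/293504

y_0=-4 y_1=4 y_2=3 y_3=-2 y_4=-3 y_5=-1
S(33/4) = -755145/293504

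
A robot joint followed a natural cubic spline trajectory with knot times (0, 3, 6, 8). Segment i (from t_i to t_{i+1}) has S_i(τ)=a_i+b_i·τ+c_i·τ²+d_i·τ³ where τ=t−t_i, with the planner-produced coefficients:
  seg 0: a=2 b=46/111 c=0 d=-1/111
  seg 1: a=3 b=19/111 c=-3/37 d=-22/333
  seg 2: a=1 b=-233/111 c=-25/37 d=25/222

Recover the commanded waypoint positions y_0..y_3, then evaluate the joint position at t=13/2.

y_0 = S_0(0) = a_0 = 2
y_1 = S_1(0) = a_1 = 3
y_2 = S_2(0) = a_2 = 1
y_3 = S_2(2) = -5
t_q=13/2 is in segment 2 (τ=1/2); S_2(τ)=-121/592

y_0=2 y_1=3 y_2=1 y_3=-5
S(13/2) = -121/592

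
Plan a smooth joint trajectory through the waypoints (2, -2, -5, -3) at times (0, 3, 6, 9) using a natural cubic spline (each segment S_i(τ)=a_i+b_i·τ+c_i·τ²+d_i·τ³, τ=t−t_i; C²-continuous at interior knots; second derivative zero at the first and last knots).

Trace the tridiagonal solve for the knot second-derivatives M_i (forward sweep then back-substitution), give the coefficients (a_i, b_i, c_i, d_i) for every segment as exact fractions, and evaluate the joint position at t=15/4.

Δ: Δ0=-4/3, Δ1=-1, Δ2=2/3
row 1: diag=12, rhs=2; c'=1/4, d'=1/6
row 2: denom=12−3·1/4=45/4; d'=(10−3·1/6)/(45/4)=38/45
back: M2=38/45
back: M1=1/6−1/4·38/45=-2/45
M: M0=0, M1=-2/45, M2=38/45, M3=0
seg 0: a=2, c=M0/2=0, d=(M1−M0)/(6·3)=-1/405, b=Δ0−h0·(2M0+M1)/6=-59/45
seg 1: a=-2, c=M1/2=-1/45, d=(M2−M1)/(6·3)=4/81, b=Δ1−h1·(2M1+M2)/6=-62/45
seg 2: a=-5, c=M2/2=19/45, d=(M3−M2)/(6·3)=-19/405, b=Δ2−h2·(2M2+M3)/6=-8/45
t_q=15/4 → seg 1, τ=3/4; S=-2+-62/45·τ+-1/45·τ²+4/81·τ³=-121/40

  seg 0: a=2 b=-59/45 c=0 d=-1/405
  seg 1: a=-2 b=-62/45 c=-1/45 d=4/81
  seg 2: a=-5 b=-8/45 c=19/45 d=-19/405
S(15/4) = -121/40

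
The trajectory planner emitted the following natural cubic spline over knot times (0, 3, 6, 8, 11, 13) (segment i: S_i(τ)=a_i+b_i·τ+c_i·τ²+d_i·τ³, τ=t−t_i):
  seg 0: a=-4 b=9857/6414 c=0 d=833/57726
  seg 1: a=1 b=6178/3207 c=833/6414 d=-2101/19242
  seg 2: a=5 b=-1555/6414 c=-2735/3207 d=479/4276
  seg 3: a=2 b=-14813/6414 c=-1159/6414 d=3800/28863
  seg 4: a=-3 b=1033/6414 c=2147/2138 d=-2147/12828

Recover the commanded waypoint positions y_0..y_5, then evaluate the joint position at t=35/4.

y_0=-4 y_1=1 y_2=5 y_3=2 y_4=-3 y_5=0
S(35/4) = 7587/34208

y_0 = S_0(0) = a_0 = -4
y_1 = S_1(0) = a_1 = 1
y_2 = S_2(0) = a_2 = 5
y_3 = S_3(0) = a_3 = 2
y_4 = S_4(0) = a_4 = -3
y_5 = S_4(2) = 0
t_q=35/4 is in segment 3 (τ=3/4); S_3(τ)=7587/34208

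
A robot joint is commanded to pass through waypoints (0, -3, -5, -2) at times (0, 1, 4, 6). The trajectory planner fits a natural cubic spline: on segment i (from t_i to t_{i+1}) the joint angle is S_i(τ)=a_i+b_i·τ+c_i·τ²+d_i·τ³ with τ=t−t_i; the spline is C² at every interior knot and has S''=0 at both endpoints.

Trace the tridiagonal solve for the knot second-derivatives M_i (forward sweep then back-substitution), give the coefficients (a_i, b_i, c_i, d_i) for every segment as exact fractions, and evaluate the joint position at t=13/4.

Δ: Δ0=-3, Δ1=-2/3, Δ2=3/2
row 1: diag=8, rhs=14; c'=3/8, d'=7/4
row 2: denom=10−3·3/8=71/8; d'=(13−3·7/4)/(71/8)=62/71
back: M2=62/71
back: M1=7/4−3/8·62/71=101/71
M: M0=0, M1=101/71, M2=62/71, M3=0
seg 0: a=0, c=M0/2=0, d=(M1−M0)/(6·1)=101/426, b=Δ0−h0·(2M0+M1)/6=-1379/426
seg 1: a=-3, c=M1/2=101/142, d=(M2−M1)/(6·3)=-13/426, b=Δ1−h1·(2M1+M2)/6=-538/213
seg 2: a=-5, c=M2/2=31/71, d=(M3−M2)/(6·2)=-31/426, b=Δ2−h2·(2M2+M3)/6=391/426
t_q=13/4 → seg 1, τ=9/4; S=-3+-538/213·τ+101/142·τ²+-13/426·τ³=-49347/9088

  seg 0: a=0 b=-1379/426 c=0 d=101/426
  seg 1: a=-3 b=-538/213 c=101/142 d=-13/426
  seg 2: a=-5 b=391/426 c=31/71 d=-31/426
S(13/4) = -49347/9088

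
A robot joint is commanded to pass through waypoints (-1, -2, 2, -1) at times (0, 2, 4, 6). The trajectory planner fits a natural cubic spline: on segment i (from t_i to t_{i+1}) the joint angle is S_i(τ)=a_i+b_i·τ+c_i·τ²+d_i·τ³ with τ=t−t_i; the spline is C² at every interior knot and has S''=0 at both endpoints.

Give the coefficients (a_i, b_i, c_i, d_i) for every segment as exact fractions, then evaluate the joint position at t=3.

  seg 0: a=-1 b=-7/5 c=0 d=9/40
  seg 1: a=-2 b=13/10 c=27/20 d=-1/2
  seg 2: a=2 b=7/10 c=-33/20 d=11/40
S(3) = 3/20

Δ: Δ0=-1/2, Δ1=2, Δ2=-3/2
row 1: diag=8, rhs=15; c'=1/4, d'=15/8
row 2: denom=8−2·1/4=15/2; d'=(-21−2·15/8)/(15/2)=-33/10
back: M2=-33/10
back: M1=15/8−1/4·-33/10=27/10
M: M0=0, M1=27/10, M2=-33/10, M3=0
seg 0: a=-1, c=M0/2=0, d=(M1−M0)/(6·2)=9/40, b=Δ0−h0·(2M0+M1)/6=-7/5
seg 1: a=-2, c=M1/2=27/20, d=(M2−M1)/(6·2)=-1/2, b=Δ1−h1·(2M1+M2)/6=13/10
seg 2: a=2, c=M2/2=-33/20, d=(M3−M2)/(6·2)=11/40, b=Δ2−h2·(2M2+M3)/6=7/10
t_q=3 → seg 1, τ=1; S=-2+13/10·τ+27/20·τ²+-1/2·τ³=3/20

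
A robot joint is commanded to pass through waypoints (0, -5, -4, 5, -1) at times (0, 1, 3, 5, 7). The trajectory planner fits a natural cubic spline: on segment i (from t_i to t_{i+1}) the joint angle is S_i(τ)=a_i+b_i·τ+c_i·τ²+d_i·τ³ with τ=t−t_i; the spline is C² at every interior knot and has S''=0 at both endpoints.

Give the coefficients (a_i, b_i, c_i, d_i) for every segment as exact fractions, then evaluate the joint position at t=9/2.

Δ: Δ0=-5, Δ1=1/2, Δ2=9/2, Δ3=-3
row 1: diag=6, rhs=33; c'=1/3, d'=11/2
row 2: denom=8−2·1/3=22/3; d'=(24−2·11/2)/(22/3)=39/22
row 3: denom=8−2·3/11=82/11; d'=(-45−2·39/22)/(82/11)=-267/41
back: M3=-267/41
back: M2=39/22−3/11·-267/41=291/82
back: M1=11/2−1/3·291/82=177/41
M: M0=0, M1=177/41, M2=291/82, M3=-267/41, M4=0
seg 0: a=0, c=M0/2=0, d=(M1−M0)/(6·1)=59/82, b=Δ0−h0·(2M0+M1)/6=-469/82
seg 1: a=-5, c=M1/2=177/82, d=(M2−M1)/(6·2)=-21/328, b=Δ1−h1·(2M1+M2)/6=-146/41
seg 2: a=-4, c=M2/2=291/164, d=(M3−M2)/(6·2)=-275/328, b=Δ2−h2·(2M2+M3)/6=353/82
seg 3: a=5, c=M3/2=-267/82, d=(M4−M3)/(6·2)=89/164, b=Δ3−h3·(2M3+M4)/6=55/41
t_q=9/2 → seg 2, τ=3/2; S=-4+353/82·τ+291/164·τ²+-275/328·τ³=9499/2624

  seg 0: a=0 b=-469/82 c=0 d=59/82
  seg 1: a=-5 b=-146/41 c=177/82 d=-21/328
  seg 2: a=-4 b=353/82 c=291/164 d=-275/328
  seg 3: a=5 b=55/41 c=-267/82 d=89/164
S(9/2) = 9499/2624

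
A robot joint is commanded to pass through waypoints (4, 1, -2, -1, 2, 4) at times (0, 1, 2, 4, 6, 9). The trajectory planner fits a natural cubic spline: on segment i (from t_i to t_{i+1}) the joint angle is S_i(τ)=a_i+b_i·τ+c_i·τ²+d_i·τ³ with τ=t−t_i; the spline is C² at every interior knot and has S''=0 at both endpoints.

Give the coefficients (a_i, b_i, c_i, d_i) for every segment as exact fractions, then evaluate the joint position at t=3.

  seg 0: a=4 b=-3391/1191 c=0 d=-182/1191
  seg 1: a=1 b=-3937/1191 c=-182/397 d=910/1191
  seg 2: a=-2 b=-2299/1191 c=728/397 d=-2947/9528
  seg 3: a=-1 b=4033/2382 c=-35/1588 d=-355/9528
  seg 4: a=2 b=1379/1191 c=-195/794 d=65/2382
S(3) = -7641/3176

Δ: Δ0=-3, Δ1=-3, Δ2=1/2, Δ3=3/2, Δ4=2/3
row 1: diag=4, rhs=0; c'=1/4, d'=0
row 2: denom=6−1·1/4=23/4; d'=(21−1·0)/(23/4)=84/23
row 3: denom=8−2·8/23=168/23; d'=(6−2·84/23)/(168/23)=-5/28
row 4: denom=10−2·23/84=397/42; d'=(-5−2·-5/28)/(397/42)=-195/397
back: M4=-195/397
back: M3=-5/28−23/84·-195/397=-35/794
back: M2=84/23−8/23·-35/794=1456/397
back: M1=0−1/4·1456/397=-364/397
M: M0=0, M1=-364/397, M2=1456/397, M3=-35/794, M4=-195/397, M5=0
seg 0: a=4, c=M0/2=0, d=(M1−M0)/(6·1)=-182/1191, b=Δ0−h0·(2M0+M1)/6=-3391/1191
seg 1: a=1, c=M1/2=-182/397, d=(M2−M1)/(6·1)=910/1191, b=Δ1−h1·(2M1+M2)/6=-3937/1191
seg 2: a=-2, c=M2/2=728/397, d=(M3−M2)/(6·2)=-2947/9528, b=Δ2−h2·(2M2+M3)/6=-2299/1191
seg 3: a=-1, c=M3/2=-35/1588, d=(M4−M3)/(6·2)=-355/9528, b=Δ3−h3·(2M3+M4)/6=4033/2382
seg 4: a=2, c=M4/2=-195/794, d=(M5−M4)/(6·3)=65/2382, b=Δ4−h4·(2M4+M5)/6=1379/1191
t_q=3 → seg 2, τ=1; S=-2+-2299/1191·τ+728/397·τ²+-2947/9528·τ³=-7641/3176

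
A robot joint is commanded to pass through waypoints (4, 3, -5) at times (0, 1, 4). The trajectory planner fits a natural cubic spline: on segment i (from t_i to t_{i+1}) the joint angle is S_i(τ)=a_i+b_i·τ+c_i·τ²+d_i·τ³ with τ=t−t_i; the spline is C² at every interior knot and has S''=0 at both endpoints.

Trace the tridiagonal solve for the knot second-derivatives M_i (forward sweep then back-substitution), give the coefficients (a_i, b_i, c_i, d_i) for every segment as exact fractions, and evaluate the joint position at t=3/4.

Δ: Δ0=-1, Δ1=-8/3
row 1: diag=8, rhs=-10; c'=3/8, d'=-5/4
back: M1=-5/4
M: M0=0, M1=-5/4, M2=0
seg 0: a=4, c=M0/2=0, d=(M1−M0)/(6·1)=-5/24, b=Δ0−h0·(2M0+M1)/6=-19/24
seg 1: a=3, c=M1/2=-5/8, d=(M2−M1)/(6·3)=5/72, b=Δ1−h1·(2M1+M2)/6=-17/12
t_q=3/4 → seg 0, τ=3/4; S=4+-19/24·τ+0·τ²+-5/24·τ³=1699/512

  seg 0: a=4 b=-19/24 c=0 d=-5/24
  seg 1: a=3 b=-17/12 c=-5/8 d=5/72
S(3/4) = 1699/512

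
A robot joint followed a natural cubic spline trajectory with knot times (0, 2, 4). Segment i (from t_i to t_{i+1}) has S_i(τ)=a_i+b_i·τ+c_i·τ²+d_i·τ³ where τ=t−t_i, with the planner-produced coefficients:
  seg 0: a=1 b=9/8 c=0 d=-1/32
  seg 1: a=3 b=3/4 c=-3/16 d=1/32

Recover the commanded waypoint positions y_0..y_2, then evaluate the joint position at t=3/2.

y_0 = S_0(0) = a_0 = 1
y_1 = S_1(0) = a_1 = 3
y_2 = S_1(2) = 4
t_q=3/2 is in segment 0 (τ=3/2); S_0(τ)=661/256

y_0=1 y_1=3 y_2=4
S(3/2) = 661/256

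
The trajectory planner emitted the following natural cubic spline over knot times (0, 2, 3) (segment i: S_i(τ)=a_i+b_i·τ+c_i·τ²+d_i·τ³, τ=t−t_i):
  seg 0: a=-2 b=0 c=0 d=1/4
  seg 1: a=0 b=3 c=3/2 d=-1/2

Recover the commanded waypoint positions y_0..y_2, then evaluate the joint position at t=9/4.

y_0=-2 y_1=0 y_2=4
S(9/4) = 107/128

y_0 = S_0(0) = a_0 = -2
y_1 = S_1(0) = a_1 = 0
y_2 = S_1(1) = 4
t_q=9/4 is in segment 1 (τ=1/4); S_1(τ)=107/128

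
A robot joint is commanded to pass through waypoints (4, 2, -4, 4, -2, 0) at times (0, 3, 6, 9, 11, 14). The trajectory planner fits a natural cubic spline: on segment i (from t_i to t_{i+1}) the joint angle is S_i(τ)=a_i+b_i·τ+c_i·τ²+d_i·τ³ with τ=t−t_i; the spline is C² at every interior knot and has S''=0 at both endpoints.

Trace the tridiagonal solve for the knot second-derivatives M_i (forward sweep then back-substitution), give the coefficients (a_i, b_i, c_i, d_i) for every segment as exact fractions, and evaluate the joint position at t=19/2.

Δ: Δ0=-2/3, Δ1=-2, Δ2=8/3, Δ3=-3, Δ4=2/3
row 1: diag=12, rhs=-8; c'=1/4, d'=-2/3
row 2: denom=12−3·1/4=45/4; d'=(28−3·-2/3)/(45/4)=8/3
row 3: denom=10−3·4/15=46/5; d'=(-34−3·8/3)/(46/5)=-105/23
row 4: denom=10−2·5/23=220/23; d'=(22−2·-105/23)/(220/23)=179/55
back: M4=179/55
back: M3=-105/23−5/23·179/55=-58/11
back: M2=8/3−4/15·-58/11=224/55
back: M1=-2/3−1/4·224/55=-278/165
M: M0=0, M1=-278/165, M2=224/55, M3=-58/11, M4=179/55, M5=0
seg 0: a=4, c=M0/2=0, d=(M1−M0)/(6·3)=-139/1485, b=Δ0−h0·(2M0+M1)/6=29/165
seg 1: a=2, c=M1/2=-139/165, d=(M2−M1)/(6·3)=95/297, b=Δ1−h1·(2M1+M2)/6=-388/165
seg 2: a=-4, c=M2/2=112/55, d=(M3−M2)/(6·3)=-257/495, b=Δ2−h2·(2M2+M3)/6=203/165
seg 3: a=4, c=M3/2=-29/11, d=(M4−M3)/(6·2)=469/660, b=Δ3−h3·(2M3+M4)/6=-94/165
seg 4: a=-2, c=M4/2=179/110, d=(M5−M4)/(6·3)=-179/990, b=Δ4−h4·(2M4+M5)/6=-427/165
t_q=19/2 → seg 3, τ=1/2; S=4+-94/165·τ+-29/11·τ²+469/660·τ³=1107/352

  seg 0: a=4 b=29/165 c=0 d=-139/1485
  seg 1: a=2 b=-388/165 c=-139/165 d=95/297
  seg 2: a=-4 b=203/165 c=112/55 d=-257/495
  seg 3: a=4 b=-94/165 c=-29/11 d=469/660
  seg 4: a=-2 b=-427/165 c=179/110 d=-179/990
S(19/2) = 1107/352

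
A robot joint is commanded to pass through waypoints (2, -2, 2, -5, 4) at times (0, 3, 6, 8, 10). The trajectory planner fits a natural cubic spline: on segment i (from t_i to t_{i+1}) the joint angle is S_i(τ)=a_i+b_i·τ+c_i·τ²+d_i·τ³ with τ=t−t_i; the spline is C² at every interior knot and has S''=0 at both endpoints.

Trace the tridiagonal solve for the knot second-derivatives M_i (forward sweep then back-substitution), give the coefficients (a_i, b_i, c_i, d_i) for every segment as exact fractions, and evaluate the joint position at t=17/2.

Δ: Δ0=-4/3, Δ1=4/3, Δ2=-7/2, Δ3=9/2
row 1: diag=12, rhs=16; c'=1/4, d'=4/3
row 2: denom=10−3·1/4=37/4; d'=(-29−3·4/3)/(37/4)=-132/37
row 3: denom=8−2·8/37=280/37; d'=(48−2·-132/37)/(280/37)=51/7
back: M3=51/7
back: M2=-132/37−8/37·51/7=-36/7
back: M1=4/3−1/4·-36/7=55/21
M: M0=0, M1=55/21, M2=-36/7, M3=51/7, M4=0
seg 0: a=2, c=M0/2=0, d=(M1−M0)/(6·3)=55/378, b=Δ0−h0·(2M0+M1)/6=-37/14
seg 1: a=-2, c=M1/2=55/42, d=(M2−M1)/(6·3)=-163/378, b=Δ1−h1·(2M1+M2)/6=9/7
seg 2: a=2, c=M2/2=-18/7, d=(M3−M2)/(6·2)=29/28, b=Δ2−h2·(2M2+M3)/6=-5/2
seg 3: a=-5, c=M3/2=51/14, d=(M4−M3)/(6·2)=-17/28, b=Δ3−h3·(2M3+M4)/6=-5/14
t_q=17/2 → seg 3, τ=1/2; S=-5+-5/14·τ+51/14·τ²+-17/28·τ³=-139/32

  seg 0: a=2 b=-37/14 c=0 d=55/378
  seg 1: a=-2 b=9/7 c=55/42 d=-163/378
  seg 2: a=2 b=-5/2 c=-18/7 d=29/28
  seg 3: a=-5 b=-5/14 c=51/14 d=-17/28
S(17/2) = -139/32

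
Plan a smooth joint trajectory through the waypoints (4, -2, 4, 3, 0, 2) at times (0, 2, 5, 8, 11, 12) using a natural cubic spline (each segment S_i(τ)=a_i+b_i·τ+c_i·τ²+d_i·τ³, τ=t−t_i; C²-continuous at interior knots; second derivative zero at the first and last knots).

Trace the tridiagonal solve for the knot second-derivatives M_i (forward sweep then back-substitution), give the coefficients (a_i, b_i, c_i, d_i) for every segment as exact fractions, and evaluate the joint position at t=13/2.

  seg 0: a=4 b=-12497/2979 c=0 d=890/2979
  seg 1: a=-2 b=-1817/2979 c=1780/993 d=-8245/26811
  seg 2: a=4 b=5488/2979 c=-2905/2979 d=2234/26811
  seg 3: a=3 b=-5240/2979 c=-671/2979 d=4274/26811
  seg 4: a=0 b=3556/2979 c=1201/993 d=-1201/2979
S(13/2) = 3211/662

Δ: Δ0=-3, Δ1=2, Δ2=-1/3, Δ3=-1, Δ4=2
row 1: diag=10, rhs=30; c'=3/10, d'=3
row 2: denom=12−3·3/10=111/10; d'=(-14−3·3)/(111/10)=-230/111
row 3: denom=12−3·10/37=414/37; d'=(-4−3·-230/111)/(414/37)=41/207
row 4: denom=8−3·37/138=331/46; d'=(18−3·41/207)/(331/46)=2402/993
back: M4=2402/993
back: M3=41/207−37/138·2402/993=-1342/2979
back: M2=-230/111−10/37·-1342/2979=-5810/2979
back: M1=3−3/10·-5810/2979=3560/993
M: M0=0, M1=3560/993, M2=-5810/2979, M3=-1342/2979, M4=2402/993, M5=0
seg 0: a=4, c=M0/2=0, d=(M1−M0)/(6·2)=890/2979, b=Δ0−h0·(2M0+M1)/6=-12497/2979
seg 1: a=-2, c=M1/2=1780/993, d=(M2−M1)/(6·3)=-8245/26811, b=Δ1−h1·(2M1+M2)/6=-1817/2979
seg 2: a=4, c=M2/2=-2905/2979, d=(M3−M2)/(6·3)=2234/26811, b=Δ2−h2·(2M2+M3)/6=5488/2979
seg 3: a=3, c=M3/2=-671/2979, d=(M4−M3)/(6·3)=4274/26811, b=Δ3−h3·(2M3+M4)/6=-5240/2979
seg 4: a=0, c=M4/2=1201/993, d=(M5−M4)/(6·1)=-1201/2979, b=Δ4−h4·(2M4+M5)/6=3556/2979
t_q=13/2 → seg 2, τ=3/2; S=4+5488/2979·τ+-2905/2979·τ²+2234/26811·τ³=3211/662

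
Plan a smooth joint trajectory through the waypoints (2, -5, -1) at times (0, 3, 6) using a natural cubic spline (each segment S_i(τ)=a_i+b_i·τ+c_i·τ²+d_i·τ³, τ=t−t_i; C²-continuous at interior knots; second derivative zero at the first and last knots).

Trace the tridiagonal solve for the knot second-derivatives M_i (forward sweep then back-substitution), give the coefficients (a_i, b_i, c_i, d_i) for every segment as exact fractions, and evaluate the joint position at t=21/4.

  seg 0: a=2 b=-13/4 c=0 d=11/108
  seg 1: a=-5 b=-1/2 c=11/12 d=-11/108
S(21/4) = -677/256

Δ: Δ0=-7/3, Δ1=4/3
row 1: diag=12, rhs=22; c'=1/4, d'=11/6
back: M1=11/6
M: M0=0, M1=11/6, M2=0
seg 0: a=2, c=M0/2=0, d=(M1−M0)/(6·3)=11/108, b=Δ0−h0·(2M0+M1)/6=-13/4
seg 1: a=-5, c=M1/2=11/12, d=(M2−M1)/(6·3)=-11/108, b=Δ1−h1·(2M1+M2)/6=-1/2
t_q=21/4 → seg 1, τ=9/4; S=-5+-1/2·τ+11/12·τ²+-11/108·τ³=-677/256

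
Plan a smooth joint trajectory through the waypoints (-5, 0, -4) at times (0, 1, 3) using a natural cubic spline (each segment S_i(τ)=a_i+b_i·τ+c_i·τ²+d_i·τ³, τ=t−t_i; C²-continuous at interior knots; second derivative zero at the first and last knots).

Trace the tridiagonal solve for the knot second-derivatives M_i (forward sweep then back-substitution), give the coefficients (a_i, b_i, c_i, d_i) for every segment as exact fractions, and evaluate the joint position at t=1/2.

  seg 0: a=-5 b=37/6 c=0 d=-7/6
  seg 1: a=0 b=8/3 c=-7/2 d=7/12
S(1/2) = -33/16

Δ: Δ0=5, Δ1=-2
row 1: diag=6, rhs=-42; c'=1/3, d'=-7
back: M1=-7
M: M0=0, M1=-7, M2=0
seg 0: a=-5, c=M0/2=0, d=(M1−M0)/(6·1)=-7/6, b=Δ0−h0·(2M0+M1)/6=37/6
seg 1: a=0, c=M1/2=-7/2, d=(M2−M1)/(6·2)=7/12, b=Δ1−h1·(2M1+M2)/6=8/3
t_q=1/2 → seg 0, τ=1/2; S=-5+37/6·τ+0·τ²+-7/6·τ³=-33/16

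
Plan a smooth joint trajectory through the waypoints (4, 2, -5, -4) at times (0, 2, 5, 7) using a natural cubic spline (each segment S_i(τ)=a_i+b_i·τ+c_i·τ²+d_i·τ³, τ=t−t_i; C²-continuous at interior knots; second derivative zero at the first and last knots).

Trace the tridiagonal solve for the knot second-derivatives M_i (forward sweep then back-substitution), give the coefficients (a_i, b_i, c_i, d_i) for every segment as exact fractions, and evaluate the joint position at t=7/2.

  seg 0: a=4 b=-142/273 c=0 d=-131/1092
  seg 1: a=2 b=-535/273 c=-131/182 d=25/126
  seg 2: a=-5 b=-503/546 c=97/91 d=-97/546
S(7/2) = -393/208

Δ: Δ0=-1, Δ1=-7/3, Δ2=1/2
row 1: diag=10, rhs=-8; c'=3/10, d'=-4/5
row 2: denom=10−3·3/10=91/10; d'=(17−3·-4/5)/(91/10)=194/91
back: M2=194/91
back: M1=-4/5−3/10·194/91=-131/91
M: M0=0, M1=-131/91, M2=194/91, M3=0
seg 0: a=4, c=M0/2=0, d=(M1−M0)/(6·2)=-131/1092, b=Δ0−h0·(2M0+M1)/6=-142/273
seg 1: a=2, c=M1/2=-131/182, d=(M2−M1)/(6·3)=25/126, b=Δ1−h1·(2M1+M2)/6=-535/273
seg 2: a=-5, c=M2/2=97/91, d=(M3−M2)/(6·2)=-97/546, b=Δ2−h2·(2M2+M3)/6=-503/546
t_q=7/2 → seg 1, τ=3/2; S=2+-535/273·τ+-131/182·τ²+25/126·τ³=-393/208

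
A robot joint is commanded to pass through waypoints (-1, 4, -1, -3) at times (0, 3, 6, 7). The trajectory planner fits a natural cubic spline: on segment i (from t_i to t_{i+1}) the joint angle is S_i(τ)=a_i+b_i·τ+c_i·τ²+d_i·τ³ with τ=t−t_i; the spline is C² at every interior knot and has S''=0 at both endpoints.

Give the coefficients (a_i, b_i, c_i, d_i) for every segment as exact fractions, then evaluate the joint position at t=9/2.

Δ: Δ0=5/3, Δ1=-5/3, Δ2=-2
row 1: diag=12, rhs=-20; c'=1/4, d'=-5/3
row 2: denom=8−3·1/4=29/4; d'=(-2−3·-5/3)/(29/4)=12/29
back: M2=12/29
back: M1=-5/3−1/4·12/29=-154/87
M: M0=0, M1=-154/87, M2=12/29, M3=0
seg 0: a=-1, c=M0/2=0, d=(M1−M0)/(6·3)=-77/783, b=Δ0−h0·(2M0+M1)/6=74/29
seg 1: a=4, c=M1/2=-77/87, d=(M2−M1)/(6·3)=95/783, b=Δ1−h1·(2M1+M2)/6=-3/29
seg 2: a=-1, c=M2/2=6/29, d=(M3−M2)/(6·1)=-2/29, b=Δ2−h2·(2M2+M3)/6=-62/29
t_q=9/2 → seg 1, τ=3/2; S=4+-3/29·τ+-77/87·τ²+95/783·τ³=525/232

  seg 0: a=-1 b=74/29 c=0 d=-77/783
  seg 1: a=4 b=-3/29 c=-77/87 d=95/783
  seg 2: a=-1 b=-62/29 c=6/29 d=-2/29
S(9/2) = 525/232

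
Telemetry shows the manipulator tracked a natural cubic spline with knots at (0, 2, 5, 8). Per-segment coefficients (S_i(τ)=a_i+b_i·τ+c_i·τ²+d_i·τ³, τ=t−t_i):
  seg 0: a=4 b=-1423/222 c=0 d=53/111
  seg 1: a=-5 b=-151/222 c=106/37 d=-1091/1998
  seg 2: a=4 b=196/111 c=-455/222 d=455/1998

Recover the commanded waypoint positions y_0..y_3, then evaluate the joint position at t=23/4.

y_0=4 y_1=-5 y_2=4 y_3=-3
S(23/4) = 20211/4736

y_0 = S_0(0) = a_0 = 4
y_1 = S_1(0) = a_1 = -5
y_2 = S_2(0) = a_2 = 4
y_3 = S_2(3) = -3
t_q=23/4 is in segment 2 (τ=3/4); S_2(τ)=20211/4736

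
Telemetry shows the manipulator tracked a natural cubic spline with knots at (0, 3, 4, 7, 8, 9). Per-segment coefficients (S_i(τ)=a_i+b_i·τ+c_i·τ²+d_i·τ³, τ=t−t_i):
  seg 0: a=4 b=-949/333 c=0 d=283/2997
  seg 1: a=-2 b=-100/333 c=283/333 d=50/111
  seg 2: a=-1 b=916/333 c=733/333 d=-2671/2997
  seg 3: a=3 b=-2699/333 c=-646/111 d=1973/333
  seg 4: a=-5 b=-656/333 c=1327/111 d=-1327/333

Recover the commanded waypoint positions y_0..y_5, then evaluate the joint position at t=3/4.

y_0 = S_0(0) = a_0 = 4
y_1 = S_1(0) = a_1 = -2
y_2 = S_2(0) = a_2 = -1
y_3 = S_3(0) = a_3 = 3
y_4 = S_4(0) = a_4 = -5
y_5 = S_4(1) = 1
t_q=3/4 is in segment 0 (τ=3/4); S_0(τ)=4505/2368

y_0=4 y_1=-2 y_2=-1 y_3=3 y_4=-5 y_5=1
S(3/4) = 4505/2368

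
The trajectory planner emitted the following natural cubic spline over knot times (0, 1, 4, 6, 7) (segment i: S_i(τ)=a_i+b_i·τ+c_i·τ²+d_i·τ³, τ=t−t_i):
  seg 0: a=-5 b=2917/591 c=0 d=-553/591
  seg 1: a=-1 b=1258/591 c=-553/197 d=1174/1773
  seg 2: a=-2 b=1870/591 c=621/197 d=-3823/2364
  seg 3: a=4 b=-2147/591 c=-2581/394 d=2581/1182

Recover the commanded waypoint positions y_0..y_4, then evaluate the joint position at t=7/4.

y_0=-5 y_1=-1 y_2=-2 y_3=4 y_4=-4
S(7/4) = -4433/6304

y_0 = S_0(0) = a_0 = -5
y_1 = S_1(0) = a_1 = -1
y_2 = S_2(0) = a_2 = -2
y_3 = S_3(0) = a_3 = 4
y_4 = S_3(1) = -4
t_q=7/4 is in segment 1 (τ=3/4); S_1(τ)=-4433/6304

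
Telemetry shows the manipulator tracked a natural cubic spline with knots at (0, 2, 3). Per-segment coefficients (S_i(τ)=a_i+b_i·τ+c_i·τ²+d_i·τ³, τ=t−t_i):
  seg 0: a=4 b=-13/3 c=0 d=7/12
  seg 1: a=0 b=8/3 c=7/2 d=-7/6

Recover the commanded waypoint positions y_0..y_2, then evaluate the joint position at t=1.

y_0=4 y_1=0 y_2=5
S(1) = 1/4

y_0 = S_0(0) = a_0 = 4
y_1 = S_1(0) = a_1 = 0
y_2 = S_1(1) = 5
t_q=1 is in segment 0 (τ=1); S_0(τ)=1/4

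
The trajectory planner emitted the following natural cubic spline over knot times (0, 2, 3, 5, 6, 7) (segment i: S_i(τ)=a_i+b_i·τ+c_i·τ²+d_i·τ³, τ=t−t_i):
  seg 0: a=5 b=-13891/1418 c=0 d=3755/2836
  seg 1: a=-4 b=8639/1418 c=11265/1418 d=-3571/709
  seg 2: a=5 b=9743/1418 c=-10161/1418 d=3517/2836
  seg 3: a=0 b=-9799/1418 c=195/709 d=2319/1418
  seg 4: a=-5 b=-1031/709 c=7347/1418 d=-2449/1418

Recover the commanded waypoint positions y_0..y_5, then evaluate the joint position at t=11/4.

y_0=5 y_1=-4 y_2=5 y_3=0 y_4=-5 y_5=-3
S(11/4) = 132185/45376

y_0 = S_0(0) = a_0 = 5
y_1 = S_1(0) = a_1 = -4
y_2 = S_2(0) = a_2 = 5
y_3 = S_3(0) = a_3 = 0
y_4 = S_4(0) = a_4 = -5
y_5 = S_4(1) = -3
t_q=11/4 is in segment 1 (τ=3/4); S_1(τ)=132185/45376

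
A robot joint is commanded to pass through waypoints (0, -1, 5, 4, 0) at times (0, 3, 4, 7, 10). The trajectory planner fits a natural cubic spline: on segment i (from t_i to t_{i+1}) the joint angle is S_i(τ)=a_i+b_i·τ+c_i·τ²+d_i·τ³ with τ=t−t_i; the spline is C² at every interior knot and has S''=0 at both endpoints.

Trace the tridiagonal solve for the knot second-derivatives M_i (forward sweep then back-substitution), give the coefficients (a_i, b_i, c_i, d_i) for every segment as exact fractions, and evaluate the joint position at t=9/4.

  seg 0: a=0 b=-175/57 c=0 d=52/171
  seg 1: a=-1 b=293/57 c=52/19 d=-107/57
  seg 2: a=5 b=284/57 c=-55/19 d=64/171
  seg 3: a=4 b=-130/57 c=9/19 d=-1/19
S(9/4) = -1047/304

Δ: Δ0=-1/3, Δ1=6, Δ2=-1/3, Δ3=-4/3
row 1: diag=8, rhs=38; c'=1/8, d'=19/4
row 2: denom=8−1·1/8=63/8; d'=(-38−1·19/4)/(63/8)=-38/7
row 3: denom=12−3·8/21=76/7; d'=(-6−3·-38/7)/(76/7)=18/19
back: M3=18/19
back: M2=-38/7−8/21·18/19=-110/19
back: M1=19/4−1/8·-110/19=104/19
M: M0=0, M1=104/19, M2=-110/19, M3=18/19, M4=0
seg 0: a=0, c=M0/2=0, d=(M1−M0)/(6·3)=52/171, b=Δ0−h0·(2M0+M1)/6=-175/57
seg 1: a=-1, c=M1/2=52/19, d=(M2−M1)/(6·1)=-107/57, b=Δ1−h1·(2M1+M2)/6=293/57
seg 2: a=5, c=M2/2=-55/19, d=(M3−M2)/(6·3)=64/171, b=Δ2−h2·(2M2+M3)/6=284/57
seg 3: a=4, c=M3/2=9/19, d=(M4−M3)/(6·3)=-1/19, b=Δ3−h3·(2M3+M4)/6=-130/57
t_q=9/4 → seg 0, τ=9/4; S=0+-175/57·τ+0·τ²+52/171·τ³=-1047/304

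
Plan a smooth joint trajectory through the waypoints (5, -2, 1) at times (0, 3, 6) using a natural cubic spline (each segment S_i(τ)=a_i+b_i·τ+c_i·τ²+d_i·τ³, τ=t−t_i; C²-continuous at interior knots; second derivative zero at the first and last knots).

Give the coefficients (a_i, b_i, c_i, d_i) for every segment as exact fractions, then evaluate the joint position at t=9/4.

  seg 0: a=5 b=-19/6 c=0 d=5/54
  seg 1: a=-2 b=-2/3 c=5/6 d=-5/54
S(9/4) = -137/128

Δ: Δ0=-7/3, Δ1=1
row 1: diag=12, rhs=20; c'=1/4, d'=5/3
back: M1=5/3
M: M0=0, M1=5/3, M2=0
seg 0: a=5, c=M0/2=0, d=(M1−M0)/(6·3)=5/54, b=Δ0−h0·(2M0+M1)/6=-19/6
seg 1: a=-2, c=M1/2=5/6, d=(M2−M1)/(6·3)=-5/54, b=Δ1−h1·(2M1+M2)/6=-2/3
t_q=9/4 → seg 0, τ=9/4; S=5+-19/6·τ+0·τ²+5/54·τ³=-137/128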